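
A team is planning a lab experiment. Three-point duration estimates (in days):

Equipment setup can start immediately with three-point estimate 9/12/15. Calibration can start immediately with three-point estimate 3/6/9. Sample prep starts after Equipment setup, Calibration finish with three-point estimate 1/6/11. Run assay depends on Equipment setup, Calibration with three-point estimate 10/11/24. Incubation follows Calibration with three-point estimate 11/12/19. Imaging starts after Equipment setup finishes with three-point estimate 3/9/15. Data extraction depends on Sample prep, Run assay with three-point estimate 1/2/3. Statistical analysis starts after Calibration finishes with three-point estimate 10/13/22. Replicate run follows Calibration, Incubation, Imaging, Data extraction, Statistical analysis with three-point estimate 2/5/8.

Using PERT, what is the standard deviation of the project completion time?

2.75 days

te_Equipment setup = (9 + 4·12 + 15)/6 = 72/6 = 12; σ²_Equipment setup = ((15−9)/6)² = 1.000
te_Calibration = (3 + 4·6 + 9)/6 = 36/6 = 6; σ²_Calibration = ((9−3)/6)² = 1.000
te_Sample prep = (1 + 4·6 + 11)/6 = 36/6 = 6; σ²_Sample prep = ((11−1)/6)² = 2.778
te_Run assay = (10 + 4·11 + 24)/6 = 78/6 = 13; σ²_Run assay = ((24−10)/6)² = 5.444
te_Incubation = (11 + 4·12 + 19)/6 = 78/6 = 13; σ²_Incubation = ((19−11)/6)² = 1.778
te_Imaging = (3 + 4·9 + 15)/6 = 54/6 = 9; σ²_Imaging = ((15−3)/6)² = 4.000
te_Data extraction = (1 + 4·2 + 3)/6 = 12/6 = 2; σ²_Data extraction = ((3−1)/6)² = 0.111
te_Statistical analysis = (10 + 4·13 + 22)/6 = 84/6 = 14; σ²_Statistical analysis = ((22−10)/6)² = 4.000
te_Replicate run = (2 + 4·5 + 8)/6 = 30/6 = 5; σ²_Replicate run = ((8−2)/6)² = 1.000

Forward pass:
ES_Equipment setup = 0; EF_Equipment setup = 12
ES_Calibration = 0; EF_Calibration = 6
ES_Sample prep = max(EF_Equipment setup=12, EF_Calibration=6) = 12; EF_Sample prep = 12+6 = 18
ES_Run assay = max(EF_Equipment setup=12, EF_Calibration=6) = 12; EF_Run assay = 12+13 = 25
ES_Incubation = 6; EF_Incubation = 6+13 = 19
ES_Imaging = 12; EF_Imaging = 12+9 = 21
ES_Data extraction = max(EF_Sample prep=18, EF_Run assay=25) = 25; EF_Data extraction = 25+2 = 27
ES_Statistical analysis = 6; EF_Statistical analysis = 6+14 = 20
ES_Replicate run = max(EF_Calibration=6, EF_Incubation=19, EF_Imaging=21, EF_Data extraction=27, EF_Statistical analysis=20) = 27; EF_Replicate run = 27+5 = 32
Expected project duration μ = 32 days. Critical path: Equipment setup → Run assay → Data extraction → Replicate run.

Variance along critical path = 1.000 + 5.444 + 0.111 + 1.000 = 7.556
σ = √7.556 = 2.749 days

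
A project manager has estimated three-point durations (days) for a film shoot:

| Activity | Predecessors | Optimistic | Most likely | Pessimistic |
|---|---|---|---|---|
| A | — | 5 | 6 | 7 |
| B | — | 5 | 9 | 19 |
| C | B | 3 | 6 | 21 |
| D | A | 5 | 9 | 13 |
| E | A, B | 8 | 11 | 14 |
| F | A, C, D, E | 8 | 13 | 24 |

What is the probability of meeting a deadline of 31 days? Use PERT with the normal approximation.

te_A = (5 + 4·6 + 7)/6 = 36/6 = 6; σ²_A = ((7−5)/6)² = 0.111
te_B = (5 + 4·9 + 19)/6 = 60/6 = 10; σ²_B = ((19−5)/6)² = 5.444
te_C = (3 + 4·6 + 21)/6 = 48/6 = 8; σ²_C = ((21−3)/6)² = 9.000
te_D = (5 + 4·9 + 13)/6 = 54/6 = 9; σ²_D = ((13−5)/6)² = 1.778
te_E = (8 + 4·11 + 14)/6 = 66/6 = 11; σ²_E = ((14−8)/6)² = 1.000
te_F = (8 + 4·13 + 24)/6 = 84/6 = 14; σ²_F = ((24−8)/6)² = 7.111

Forward pass:
ES_A = 0; EF_A = 6
ES_B = 0; EF_B = 10
ES_C = 10; EF_C = 10+8 = 18
ES_D = 6; EF_D = 6+9 = 15
ES_E = max(EF_A=6, EF_B=10) = 10; EF_E = 10+11 = 21
ES_F = max(EF_A=6, EF_C=18, EF_D=15, EF_E=21) = 21; EF_F = 21+14 = 35
Expected project duration μ = 35 days. Critical path: B → E → F.

Variance along critical path = 5.444 + 1.000 + 7.111 = 13.556; σ = √13.556 = 3.682 days.
Z = (31 − 35) / 3.682 = -1.086
P(T ≤ 31) = Φ(-1.086) ≈ 0.139

0.139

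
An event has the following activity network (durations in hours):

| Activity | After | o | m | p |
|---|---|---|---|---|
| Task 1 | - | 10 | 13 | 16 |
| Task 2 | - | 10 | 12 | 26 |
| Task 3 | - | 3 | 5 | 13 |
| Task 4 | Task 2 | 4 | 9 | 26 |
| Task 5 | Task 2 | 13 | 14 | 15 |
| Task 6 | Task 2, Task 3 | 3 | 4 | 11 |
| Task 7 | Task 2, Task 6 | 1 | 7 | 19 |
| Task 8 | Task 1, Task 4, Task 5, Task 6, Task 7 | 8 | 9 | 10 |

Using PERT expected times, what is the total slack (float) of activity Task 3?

9 hours

te_Task 1 = (10 + 4·13 + 16)/6 = 78/6 = 13
te_Task 2 = (10 + 4·12 + 26)/6 = 84/6 = 14
te_Task 3 = (3 + 4·5 + 13)/6 = 36/6 = 6
te_Task 4 = (4 + 4·9 + 26)/6 = 66/6 = 11
te_Task 5 = (13 + 4·14 + 15)/6 = 84/6 = 14
te_Task 6 = (3 + 4·4 + 11)/6 = 30/6 = 5
te_Task 7 = (1 + 4·7 + 19)/6 = 48/6 = 8
te_Task 8 = (8 + 4·9 + 10)/6 = 54/6 = 9

Forward pass:
ES_Task 1 = 0; EF_Task 1 = 13
ES_Task 2 = 0; EF_Task 2 = 14
ES_Task 3 = 0; EF_Task 3 = 6
ES_Task 4 = 14; EF_Task 4 = 14+11 = 25
ES_Task 5 = 14; EF_Task 5 = 14+14 = 28
ES_Task 6 = max(EF_Task 2=14, EF_Task 3=6) = 14; EF_Task 6 = 14+5 = 19
ES_Task 7 = max(EF_Task 2=14, EF_Task 6=19) = 19; EF_Task 7 = 19+8 = 27
ES_Task 8 = max(EF_Task 1=13, EF_Task 4=25, EF_Task 5=28, EF_Task 6=19, EF_Task 7=27) = 28; EF_Task 8 = 28+9 = 37
Expected project duration μ = 37 hours. Critical path: Task 2 → Task 5 → Task 8.

Backward pass:
LF_Task 8 = 37; LS_Task 8 = 37−9 = 28
LF_Task 7 = LS_Task 8 = 28; LS_Task 7 = 28−8 = 20
LF_Task 6 = min(LS_Task 7=20, LS_Task 8=28) = 20; LS_Task 6 = 20−5 = 15
LF_Task 5 = LS_Task 8 = 28; LS_Task 5 = 28−14 = 14
LF_Task 4 = LS_Task 8 = 28; LS_Task 4 = 28−11 = 17
LF_Task 3 = LS_Task 6 = 15; LS_Task 3 = 15−6 = 9
LF_Task 2 = min(LS_Task 4=17, LS_Task 5=14, LS_Task 6=15, LS_Task 7=20) = 14; LS_Task 2 = 14−14 = 0
LF_Task 1 = LS_Task 8 = 28; LS_Task 1 = 28−13 = 15
Slack_Task 3 = LS_Task 3 − ES_Task 3 = 9 − 0 = 9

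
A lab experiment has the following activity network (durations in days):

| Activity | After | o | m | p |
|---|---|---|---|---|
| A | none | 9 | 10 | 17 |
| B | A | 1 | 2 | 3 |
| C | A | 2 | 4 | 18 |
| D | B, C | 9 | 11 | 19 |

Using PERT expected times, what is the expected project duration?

te_A = (9 + 4·10 + 17)/6 = 66/6 = 11
te_B = (1 + 4·2 + 3)/6 = 12/6 = 2
te_C = (2 + 4·4 + 18)/6 = 36/6 = 6
te_D = (9 + 4·11 + 19)/6 = 72/6 = 12

Forward pass:
ES_A = 0; EF_A = 11
ES_B = 11; EF_B = 11+2 = 13
ES_C = 11; EF_C = 11+6 = 17
ES_D = max(EF_B=13, EF_C=17) = 17; EF_D = 17+12 = 29
Expected project duration μ = 29 days. Critical path: A → C → D.

29 days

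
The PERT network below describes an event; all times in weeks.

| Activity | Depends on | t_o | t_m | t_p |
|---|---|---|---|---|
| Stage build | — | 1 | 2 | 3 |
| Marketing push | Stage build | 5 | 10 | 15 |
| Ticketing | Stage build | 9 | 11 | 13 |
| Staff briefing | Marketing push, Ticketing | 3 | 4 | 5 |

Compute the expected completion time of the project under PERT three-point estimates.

17 weeks

te_Stage build = (1 + 4·2 + 3)/6 = 12/6 = 2
te_Marketing push = (5 + 4·10 + 15)/6 = 60/6 = 10
te_Ticketing = (9 + 4·11 + 13)/6 = 66/6 = 11
te_Staff briefing = (3 + 4·4 + 5)/6 = 24/6 = 4

Forward pass:
ES_Stage build = 0; EF_Stage build = 2
ES_Marketing push = 2; EF_Marketing push = 2+10 = 12
ES_Ticketing = 2; EF_Ticketing = 2+11 = 13
ES_Staff briefing = max(EF_Marketing push=12, EF_Ticketing=13) = 13; EF_Staff briefing = 13+4 = 17
Expected project duration μ = 17 weeks. Critical path: Stage build → Ticketing → Staff briefing.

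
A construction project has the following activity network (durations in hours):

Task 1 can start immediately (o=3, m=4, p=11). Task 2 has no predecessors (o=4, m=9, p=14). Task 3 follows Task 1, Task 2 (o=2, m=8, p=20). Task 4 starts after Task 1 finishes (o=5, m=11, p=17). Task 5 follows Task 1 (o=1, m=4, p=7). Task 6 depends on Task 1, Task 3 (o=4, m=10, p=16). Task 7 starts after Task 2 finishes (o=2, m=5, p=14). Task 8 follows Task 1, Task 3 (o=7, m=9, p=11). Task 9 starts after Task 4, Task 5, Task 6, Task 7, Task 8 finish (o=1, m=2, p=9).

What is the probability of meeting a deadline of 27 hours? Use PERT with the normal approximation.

te_Task 1 = (3 + 4·4 + 11)/6 = 30/6 = 5; σ²_Task 1 = ((11−3)/6)² = 1.778
te_Task 2 = (4 + 4·9 + 14)/6 = 54/6 = 9; σ²_Task 2 = ((14−4)/6)² = 2.778
te_Task 3 = (2 + 4·8 + 20)/6 = 54/6 = 9; σ²_Task 3 = ((20−2)/6)² = 9.000
te_Task 4 = (5 + 4·11 + 17)/6 = 66/6 = 11; σ²_Task 4 = ((17−5)/6)² = 4.000
te_Task 5 = (1 + 4·4 + 7)/6 = 24/6 = 4; σ²_Task 5 = ((7−1)/6)² = 1.000
te_Task 6 = (4 + 4·10 + 16)/6 = 60/6 = 10; σ²_Task 6 = ((16−4)/6)² = 4.000
te_Task 7 = (2 + 4·5 + 14)/6 = 36/6 = 6; σ²_Task 7 = ((14−2)/6)² = 4.000
te_Task 8 = (7 + 4·9 + 11)/6 = 54/6 = 9; σ²_Task 8 = ((11−7)/6)² = 0.444
te_Task 9 = (1 + 4·2 + 9)/6 = 18/6 = 3; σ²_Task 9 = ((9−1)/6)² = 1.778

Forward pass:
ES_Task 1 = 0; EF_Task 1 = 5
ES_Task 2 = 0; EF_Task 2 = 9
ES_Task 3 = max(EF_Task 1=5, EF_Task 2=9) = 9; EF_Task 3 = 9+9 = 18
ES_Task 4 = 5; EF_Task 4 = 5+11 = 16
ES_Task 5 = 5; EF_Task 5 = 5+4 = 9
ES_Task 6 = max(EF_Task 1=5, EF_Task 3=18) = 18; EF_Task 6 = 18+10 = 28
ES_Task 7 = 9; EF_Task 7 = 9+6 = 15
ES_Task 8 = max(EF_Task 1=5, EF_Task 3=18) = 18; EF_Task 8 = 18+9 = 27
ES_Task 9 = max(EF_Task 4=16, EF_Task 5=9, EF_Task 6=28, EF_Task 7=15, EF_Task 8=27) = 28; EF_Task 9 = 28+3 = 31
Expected project duration μ = 31 hours. Critical path: Task 2 → Task 3 → Task 6 → Task 9.

Variance along critical path = 2.778 + 9.000 + 4.000 + 1.778 = 17.556; σ = √17.556 = 4.190 hours.
Z = (27 − 31) / 4.190 = -0.955
P(T ≤ 27) = Φ(-0.955) ≈ 0.170

0.170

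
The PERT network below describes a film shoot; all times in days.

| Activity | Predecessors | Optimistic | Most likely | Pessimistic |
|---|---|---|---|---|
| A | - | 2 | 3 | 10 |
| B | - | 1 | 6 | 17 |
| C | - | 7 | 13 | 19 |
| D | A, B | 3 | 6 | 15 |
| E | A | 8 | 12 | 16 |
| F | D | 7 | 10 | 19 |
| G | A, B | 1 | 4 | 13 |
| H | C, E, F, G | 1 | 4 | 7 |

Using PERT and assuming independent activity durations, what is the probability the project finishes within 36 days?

0.959

te_A = (2 + 4·3 + 10)/6 = 24/6 = 4; σ²_A = ((10−2)/6)² = 1.778
te_B = (1 + 4·6 + 17)/6 = 42/6 = 7; σ²_B = ((17−1)/6)² = 7.111
te_C = (7 + 4·13 + 19)/6 = 78/6 = 13; σ²_C = ((19−7)/6)² = 4.000
te_D = (3 + 4·6 + 15)/6 = 42/6 = 7; σ²_D = ((15−3)/6)² = 4.000
te_E = (8 + 4·12 + 16)/6 = 72/6 = 12; σ²_E = ((16−8)/6)² = 1.778
te_F = (7 + 4·10 + 19)/6 = 66/6 = 11; σ²_F = ((19−7)/6)² = 4.000
te_G = (1 + 4·4 + 13)/6 = 30/6 = 5; σ²_G = ((13−1)/6)² = 4.000
te_H = (1 + 4·4 + 7)/6 = 24/6 = 4; σ²_H = ((7−1)/6)² = 1.000

Forward pass:
ES_A = 0; EF_A = 4
ES_B = 0; EF_B = 7
ES_C = 0; EF_C = 13
ES_D = max(EF_A=4, EF_B=7) = 7; EF_D = 7+7 = 14
ES_E = 4; EF_E = 4+12 = 16
ES_F = 14; EF_F = 14+11 = 25
ES_G = max(EF_A=4, EF_B=7) = 7; EF_G = 7+5 = 12
ES_H = max(EF_C=13, EF_E=16, EF_F=25, EF_G=12) = 25; EF_H = 25+4 = 29
Expected project duration μ = 29 days. Critical path: B → D → F → H.

Variance along critical path = 7.111 + 4.000 + 4.000 + 1.000 = 16.111; σ = √16.111 = 4.014 days.
Z = (36 − 29) / 4.014 = 1.744
P(T ≤ 36) = Φ(1.744) ≈ 0.959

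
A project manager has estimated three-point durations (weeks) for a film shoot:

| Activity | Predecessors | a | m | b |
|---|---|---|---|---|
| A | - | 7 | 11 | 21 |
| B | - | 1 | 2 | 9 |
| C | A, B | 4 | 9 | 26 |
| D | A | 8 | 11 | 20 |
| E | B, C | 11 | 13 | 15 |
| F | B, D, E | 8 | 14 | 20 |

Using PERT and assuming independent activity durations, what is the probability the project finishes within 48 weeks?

0.339

te_A = (7 + 4·11 + 21)/6 = 72/6 = 12; σ²_A = ((21−7)/6)² = 5.444
te_B = (1 + 4·2 + 9)/6 = 18/6 = 3; σ²_B = ((9−1)/6)² = 1.778
te_C = (4 + 4·9 + 26)/6 = 66/6 = 11; σ²_C = ((26−4)/6)² = 13.444
te_D = (8 + 4·11 + 20)/6 = 72/6 = 12; σ²_D = ((20−8)/6)² = 4.000
te_E = (11 + 4·13 + 15)/6 = 78/6 = 13; σ²_E = ((15−11)/6)² = 0.444
te_F = (8 + 4·14 + 20)/6 = 84/6 = 14; σ²_F = ((20−8)/6)² = 4.000

Forward pass:
ES_A = 0; EF_A = 12
ES_B = 0; EF_B = 3
ES_C = max(EF_A=12, EF_B=3) = 12; EF_C = 12+11 = 23
ES_D = 12; EF_D = 12+12 = 24
ES_E = max(EF_B=3, EF_C=23) = 23; EF_E = 23+13 = 36
ES_F = max(EF_B=3, EF_D=24, EF_E=36) = 36; EF_F = 36+14 = 50
Expected project duration μ = 50 weeks. Critical path: A → C → E → F.

Variance along critical path = 5.444 + 13.444 + 0.444 + 4.000 = 23.333; σ = √23.333 = 4.830 weeks.
Z = (48 − 50) / 4.830 = -0.414
P(T ≤ 48) = Φ(-0.414) ≈ 0.339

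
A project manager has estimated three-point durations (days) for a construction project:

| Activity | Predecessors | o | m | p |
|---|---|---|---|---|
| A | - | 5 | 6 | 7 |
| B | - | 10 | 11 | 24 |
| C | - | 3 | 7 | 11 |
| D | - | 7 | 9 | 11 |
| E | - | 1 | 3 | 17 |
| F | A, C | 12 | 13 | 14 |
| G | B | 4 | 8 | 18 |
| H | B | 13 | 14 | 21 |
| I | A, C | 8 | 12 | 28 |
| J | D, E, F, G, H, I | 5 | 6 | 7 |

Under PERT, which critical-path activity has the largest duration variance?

te_A = (5 + 4·6 + 7)/6 = 36/6 = 6; σ²_A = ((7−5)/6)² = 0.111
te_B = (10 + 4·11 + 24)/6 = 78/6 = 13; σ²_B = ((24−10)/6)² = 5.444
te_C = (3 + 4·7 + 11)/6 = 42/6 = 7; σ²_C = ((11−3)/6)² = 1.778
te_D = (7 + 4·9 + 11)/6 = 54/6 = 9; σ²_D = ((11−7)/6)² = 0.444
te_E = (1 + 4·3 + 17)/6 = 30/6 = 5; σ²_E = ((17−1)/6)² = 7.111
te_F = (12 + 4·13 + 14)/6 = 78/6 = 13; σ²_F = ((14−12)/6)² = 0.111
te_G = (4 + 4·8 + 18)/6 = 54/6 = 9; σ²_G = ((18−4)/6)² = 5.444
te_H = (13 + 4·14 + 21)/6 = 90/6 = 15; σ²_H = ((21−13)/6)² = 1.778
te_I = (8 + 4·12 + 28)/6 = 84/6 = 14; σ²_I = ((28−8)/6)² = 11.111
te_J = (5 + 4·6 + 7)/6 = 36/6 = 6; σ²_J = ((7−5)/6)² = 0.111

Forward pass:
ES_A = 0; EF_A = 6
ES_B = 0; EF_B = 13
ES_C = 0; EF_C = 7
ES_D = 0; EF_D = 9
ES_E = 0; EF_E = 5
ES_F = max(EF_A=6, EF_C=7) = 7; EF_F = 7+13 = 20
ES_G = 13; EF_G = 13+9 = 22
ES_H = 13; EF_H = 13+15 = 28
ES_I = max(EF_A=6, EF_C=7) = 7; EF_I = 7+14 = 21
ES_J = max(EF_D=9, EF_E=5, EF_F=20, EF_G=22, EF_H=28, EF_I=21) = 28; EF_J = 28+6 = 34
Expected project duration μ = 34 days. Critical path: B → H → J.

Variances on critical path: σ²_B=5.444, σ²_H=1.778, σ²_J=0.111.
Largest is σ²_B = 5.444.

B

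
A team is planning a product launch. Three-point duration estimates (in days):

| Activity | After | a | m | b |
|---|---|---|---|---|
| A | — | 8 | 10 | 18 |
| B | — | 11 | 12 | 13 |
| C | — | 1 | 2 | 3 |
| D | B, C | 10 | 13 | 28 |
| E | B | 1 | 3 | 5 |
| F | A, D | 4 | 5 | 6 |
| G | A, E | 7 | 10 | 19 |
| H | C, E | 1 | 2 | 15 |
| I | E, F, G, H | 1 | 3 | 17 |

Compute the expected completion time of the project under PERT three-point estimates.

te_A = (8 + 4·10 + 18)/6 = 66/6 = 11
te_B = (11 + 4·12 + 13)/6 = 72/6 = 12
te_C = (1 + 4·2 + 3)/6 = 12/6 = 2
te_D = (10 + 4·13 + 28)/6 = 90/6 = 15
te_E = (1 + 4·3 + 5)/6 = 18/6 = 3
te_F = (4 + 4·5 + 6)/6 = 30/6 = 5
te_G = (7 + 4·10 + 19)/6 = 66/6 = 11
te_H = (1 + 4·2 + 15)/6 = 24/6 = 4
te_I = (1 + 4·3 + 17)/6 = 30/6 = 5

Forward pass:
ES_A = 0; EF_A = 11
ES_B = 0; EF_B = 12
ES_C = 0; EF_C = 2
ES_D = max(EF_B=12, EF_C=2) = 12; EF_D = 12+15 = 27
ES_E = 12; EF_E = 12+3 = 15
ES_F = max(EF_A=11, EF_D=27) = 27; EF_F = 27+5 = 32
ES_G = max(EF_A=11, EF_E=15) = 15; EF_G = 15+11 = 26
ES_H = max(EF_C=2, EF_E=15) = 15; EF_H = 15+4 = 19
ES_I = max(EF_E=15, EF_F=32, EF_G=26, EF_H=19) = 32; EF_I = 32+5 = 37
Expected project duration μ = 37 days. Critical path: B → D → F → I.

37 days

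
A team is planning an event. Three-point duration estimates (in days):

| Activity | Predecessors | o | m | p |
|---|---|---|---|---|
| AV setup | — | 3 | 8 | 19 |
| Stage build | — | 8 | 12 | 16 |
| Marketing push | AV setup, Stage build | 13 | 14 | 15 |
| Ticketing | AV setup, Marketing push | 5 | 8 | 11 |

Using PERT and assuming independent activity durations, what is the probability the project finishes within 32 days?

te_AV setup = (3 + 4·8 + 19)/6 = 54/6 = 9; σ²_AV setup = ((19−3)/6)² = 7.111
te_Stage build = (8 + 4·12 + 16)/6 = 72/6 = 12; σ²_Stage build = ((16−8)/6)² = 1.778
te_Marketing push = (13 + 4·14 + 15)/6 = 84/6 = 14; σ²_Marketing push = ((15−13)/6)² = 0.111
te_Ticketing = (5 + 4·8 + 11)/6 = 48/6 = 8; σ²_Ticketing = ((11−5)/6)² = 1.000

Forward pass:
ES_AV setup = 0; EF_AV setup = 9
ES_Stage build = 0; EF_Stage build = 12
ES_Marketing push = max(EF_AV setup=9, EF_Stage build=12) = 12; EF_Marketing push = 12+14 = 26
ES_Ticketing = max(EF_AV setup=9, EF_Marketing push=26) = 26; EF_Ticketing = 26+8 = 34
Expected project duration μ = 34 days. Critical path: Stage build → Marketing push → Ticketing.

Variance along critical path = 1.778 + 0.111 + 1.000 = 2.889; σ = √2.889 = 1.700 days.
Z = (32 − 34) / 1.700 = -1.177
P(T ≤ 32) = Φ(-1.177) ≈ 0.120

0.120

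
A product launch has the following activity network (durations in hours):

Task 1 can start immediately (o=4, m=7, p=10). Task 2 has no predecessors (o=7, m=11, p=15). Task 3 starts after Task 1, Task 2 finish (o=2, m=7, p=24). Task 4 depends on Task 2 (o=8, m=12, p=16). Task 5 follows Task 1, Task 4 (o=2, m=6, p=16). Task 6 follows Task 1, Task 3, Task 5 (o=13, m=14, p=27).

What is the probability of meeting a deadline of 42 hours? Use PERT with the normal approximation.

0.146

te_Task 1 = (4 + 4·7 + 10)/6 = 42/6 = 7; σ²_Task 1 = ((10−4)/6)² = 1.000
te_Task 2 = (7 + 4·11 + 15)/6 = 66/6 = 11; σ²_Task 2 = ((15−7)/6)² = 1.778
te_Task 3 = (2 + 4·7 + 24)/6 = 54/6 = 9; σ²_Task 3 = ((24−2)/6)² = 13.444
te_Task 4 = (8 + 4·12 + 16)/6 = 72/6 = 12; σ²_Task 4 = ((16−8)/6)² = 1.778
te_Task 5 = (2 + 4·6 + 16)/6 = 42/6 = 7; σ²_Task 5 = ((16−2)/6)² = 5.444
te_Task 6 = (13 + 4·14 + 27)/6 = 96/6 = 16; σ²_Task 6 = ((27−13)/6)² = 5.444

Forward pass:
ES_Task 1 = 0; EF_Task 1 = 7
ES_Task 2 = 0; EF_Task 2 = 11
ES_Task 3 = max(EF_Task 1=7, EF_Task 2=11) = 11; EF_Task 3 = 11+9 = 20
ES_Task 4 = 11; EF_Task 4 = 11+12 = 23
ES_Task 5 = max(EF_Task 1=7, EF_Task 4=23) = 23; EF_Task 5 = 23+7 = 30
ES_Task 6 = max(EF_Task 1=7, EF_Task 3=20, EF_Task 5=30) = 30; EF_Task 6 = 30+16 = 46
Expected project duration μ = 46 hours. Critical path: Task 2 → Task 4 → Task 5 → Task 6.

Variance along critical path = 1.778 + 1.778 + 5.444 + 5.444 = 14.444; σ = √14.444 = 3.801 hours.
Z = (42 − 46) / 3.801 = -1.052
P(T ≤ 42) = Φ(-1.052) ≈ 0.146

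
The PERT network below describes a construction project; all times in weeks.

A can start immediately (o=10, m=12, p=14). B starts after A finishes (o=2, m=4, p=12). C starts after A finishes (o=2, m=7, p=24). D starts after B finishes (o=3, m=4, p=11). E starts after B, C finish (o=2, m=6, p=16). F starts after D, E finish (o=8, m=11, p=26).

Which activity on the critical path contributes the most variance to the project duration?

C

te_A = (10 + 4·12 + 14)/6 = 72/6 = 12; σ²_A = ((14−10)/6)² = 0.444
te_B = (2 + 4·4 + 12)/6 = 30/6 = 5; σ²_B = ((12−2)/6)² = 2.778
te_C = (2 + 4·7 + 24)/6 = 54/6 = 9; σ²_C = ((24−2)/6)² = 13.444
te_D = (3 + 4·4 + 11)/6 = 30/6 = 5; σ²_D = ((11−3)/6)² = 1.778
te_E = (2 + 4·6 + 16)/6 = 42/6 = 7; σ²_E = ((16−2)/6)² = 5.444
te_F = (8 + 4·11 + 26)/6 = 78/6 = 13; σ²_F = ((26−8)/6)² = 9.000

Forward pass:
ES_A = 0; EF_A = 12
ES_B = 12; EF_B = 12+5 = 17
ES_C = 12; EF_C = 12+9 = 21
ES_D = 17; EF_D = 17+5 = 22
ES_E = max(EF_B=17, EF_C=21) = 21; EF_E = 21+7 = 28
ES_F = max(EF_D=22, EF_E=28) = 28; EF_F = 28+13 = 41
Expected project duration μ = 41 weeks. Critical path: A → C → E → F.

Variances on critical path: σ²_A=0.444, σ²_C=13.444, σ²_E=5.444, σ²_F=9.000.
Largest is σ²_C = 13.444.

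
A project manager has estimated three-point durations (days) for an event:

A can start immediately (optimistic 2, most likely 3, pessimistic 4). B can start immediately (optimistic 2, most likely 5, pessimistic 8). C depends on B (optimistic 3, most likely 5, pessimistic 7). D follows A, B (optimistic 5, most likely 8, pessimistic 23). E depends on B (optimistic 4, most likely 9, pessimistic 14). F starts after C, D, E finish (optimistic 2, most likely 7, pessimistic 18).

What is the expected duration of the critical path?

23 days

te_A = (2 + 4·3 + 4)/6 = 18/6 = 3
te_B = (2 + 4·5 + 8)/6 = 30/6 = 5
te_C = (3 + 4·5 + 7)/6 = 30/6 = 5
te_D = (5 + 4·8 + 23)/6 = 60/6 = 10
te_E = (4 + 4·9 + 14)/6 = 54/6 = 9
te_F = (2 + 4·7 + 18)/6 = 48/6 = 8

Forward pass:
ES_A = 0; EF_A = 3
ES_B = 0; EF_B = 5
ES_C = 5; EF_C = 5+5 = 10
ES_D = max(EF_A=3, EF_B=5) = 5; EF_D = 5+10 = 15
ES_E = 5; EF_E = 5+9 = 14
ES_F = max(EF_C=10, EF_D=15, EF_E=14) = 15; EF_F = 15+8 = 23
Expected project duration μ = 23 days. Critical path: B → D → F.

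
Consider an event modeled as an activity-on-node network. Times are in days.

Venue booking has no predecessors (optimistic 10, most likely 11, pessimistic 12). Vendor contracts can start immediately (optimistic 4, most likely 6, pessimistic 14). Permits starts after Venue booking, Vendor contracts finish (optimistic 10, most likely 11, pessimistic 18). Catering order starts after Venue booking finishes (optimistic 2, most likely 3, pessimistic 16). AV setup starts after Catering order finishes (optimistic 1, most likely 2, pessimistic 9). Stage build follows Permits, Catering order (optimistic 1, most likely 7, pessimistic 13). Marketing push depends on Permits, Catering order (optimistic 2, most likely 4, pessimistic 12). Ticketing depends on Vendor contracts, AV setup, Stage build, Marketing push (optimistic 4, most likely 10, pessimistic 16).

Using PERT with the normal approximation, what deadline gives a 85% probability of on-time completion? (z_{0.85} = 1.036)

43.3 days

te_Venue booking = (10 + 4·11 + 12)/6 = 66/6 = 11; σ²_Venue booking = ((12−10)/6)² = 0.111
te_Vendor contracts = (4 + 4·6 + 14)/6 = 42/6 = 7; σ²_Vendor contracts = ((14−4)/6)² = 2.778
te_Permits = (10 + 4·11 + 18)/6 = 72/6 = 12; σ²_Permits = ((18−10)/6)² = 1.778
te_Catering order = (2 + 4·3 + 16)/6 = 30/6 = 5; σ²_Catering order = ((16−2)/6)² = 5.444
te_AV setup = (1 + 4·2 + 9)/6 = 18/6 = 3; σ²_AV setup = ((9−1)/6)² = 1.778
te_Stage build = (1 + 4·7 + 13)/6 = 42/6 = 7; σ²_Stage build = ((13−1)/6)² = 4.000
te_Marketing push = (2 + 4·4 + 12)/6 = 30/6 = 5; σ²_Marketing push = ((12−2)/6)² = 2.778
te_Ticketing = (4 + 4·10 + 16)/6 = 60/6 = 10; σ²_Ticketing = ((16−4)/6)² = 4.000

Forward pass:
ES_Venue booking = 0; EF_Venue booking = 11
ES_Vendor contracts = 0; EF_Vendor contracts = 7
ES_Permits = max(EF_Venue booking=11, EF_Vendor contracts=7) = 11; EF_Permits = 11+12 = 23
ES_Catering order = 11; EF_Catering order = 11+5 = 16
ES_AV setup = 16; EF_AV setup = 16+3 = 19
ES_Stage build = max(EF_Permits=23, EF_Catering order=16) = 23; EF_Stage build = 23+7 = 30
ES_Marketing push = max(EF_Permits=23, EF_Catering order=16) = 23; EF_Marketing push = 23+5 = 28
ES_Ticketing = max(EF_Vendor contracts=7, EF_AV setup=19, EF_Stage build=30, EF_Marketing push=28) = 30; EF_Ticketing = 30+10 = 40
Expected project duration μ = 40 days. Critical path: Venue booking → Permits → Stage build → Ticketing.

Variance along critical path = 0.111 + 1.778 + 4.000 + 4.000 = 9.889; σ = 3.145 days.
D = μ + z·σ = 40 + 1.036·3.145 = 43.3 days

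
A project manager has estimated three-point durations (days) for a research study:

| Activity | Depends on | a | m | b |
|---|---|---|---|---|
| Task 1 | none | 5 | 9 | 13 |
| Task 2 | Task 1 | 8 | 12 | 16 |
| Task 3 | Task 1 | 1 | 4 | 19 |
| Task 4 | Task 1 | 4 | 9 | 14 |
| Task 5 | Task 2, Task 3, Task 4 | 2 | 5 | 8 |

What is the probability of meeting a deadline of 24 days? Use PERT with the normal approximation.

te_Task 1 = (5 + 4·9 + 13)/6 = 54/6 = 9; σ²_Task 1 = ((13−5)/6)² = 1.778
te_Task 2 = (8 + 4·12 + 16)/6 = 72/6 = 12; σ²_Task 2 = ((16−8)/6)² = 1.778
te_Task 3 = (1 + 4·4 + 19)/6 = 36/6 = 6; σ²_Task 3 = ((19−1)/6)² = 9.000
te_Task 4 = (4 + 4·9 + 14)/6 = 54/6 = 9; σ²_Task 4 = ((14−4)/6)² = 2.778
te_Task 5 = (2 + 4·5 + 8)/6 = 30/6 = 5; σ²_Task 5 = ((8−2)/6)² = 1.000

Forward pass:
ES_Task 1 = 0; EF_Task 1 = 9
ES_Task 2 = 9; EF_Task 2 = 9+12 = 21
ES_Task 3 = 9; EF_Task 3 = 9+6 = 15
ES_Task 4 = 9; EF_Task 4 = 9+9 = 18
ES_Task 5 = max(EF_Task 2=21, EF_Task 3=15, EF_Task 4=18) = 21; EF_Task 5 = 21+5 = 26
Expected project duration μ = 26 days. Critical path: Task 1 → Task 2 → Task 5.

Variance along critical path = 1.778 + 1.778 + 1.000 = 4.556; σ = √4.556 = 2.134 days.
Z = (24 − 26) / 2.134 = -0.937
P(T ≤ 24) = Φ(-0.937) ≈ 0.174

0.174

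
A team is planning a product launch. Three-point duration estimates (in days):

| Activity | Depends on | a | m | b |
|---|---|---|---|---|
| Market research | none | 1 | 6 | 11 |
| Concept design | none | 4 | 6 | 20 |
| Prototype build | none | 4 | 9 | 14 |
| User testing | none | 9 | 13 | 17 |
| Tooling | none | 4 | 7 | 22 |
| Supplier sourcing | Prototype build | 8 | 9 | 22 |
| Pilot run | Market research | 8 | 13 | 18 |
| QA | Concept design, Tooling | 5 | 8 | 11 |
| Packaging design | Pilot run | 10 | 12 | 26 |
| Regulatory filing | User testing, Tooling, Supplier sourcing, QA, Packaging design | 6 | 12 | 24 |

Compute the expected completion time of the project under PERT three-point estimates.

46 days

te_Market research = (1 + 4·6 + 11)/6 = 36/6 = 6
te_Concept design = (4 + 4·6 + 20)/6 = 48/6 = 8
te_Prototype build = (4 + 4·9 + 14)/6 = 54/6 = 9
te_User testing = (9 + 4·13 + 17)/6 = 78/6 = 13
te_Tooling = (4 + 4·7 + 22)/6 = 54/6 = 9
te_Supplier sourcing = (8 + 4·9 + 22)/6 = 66/6 = 11
te_Pilot run = (8 + 4·13 + 18)/6 = 78/6 = 13
te_QA = (5 + 4·8 + 11)/6 = 48/6 = 8
te_Packaging design = (10 + 4·12 + 26)/6 = 84/6 = 14
te_Regulatory filing = (6 + 4·12 + 24)/6 = 78/6 = 13

Forward pass:
ES_Market research = 0; EF_Market research = 6
ES_Concept design = 0; EF_Concept design = 8
ES_Prototype build = 0; EF_Prototype build = 9
ES_User testing = 0; EF_User testing = 13
ES_Tooling = 0; EF_Tooling = 9
ES_Supplier sourcing = 9; EF_Supplier sourcing = 9+11 = 20
ES_Pilot run = 6; EF_Pilot run = 6+13 = 19
ES_QA = max(EF_Concept design=8, EF_Tooling=9) = 9; EF_QA = 9+8 = 17
ES_Packaging design = 19; EF_Packaging design = 19+14 = 33
ES_Regulatory filing = max(EF_User testing=13, EF_Tooling=9, EF_Supplier sourcing=20, EF_QA=17, EF_Packaging design=33) = 33; EF_Regulatory filing = 33+13 = 46
Expected project duration μ = 46 days. Critical path: Market research → Pilot run → Packaging design → Regulatory filing.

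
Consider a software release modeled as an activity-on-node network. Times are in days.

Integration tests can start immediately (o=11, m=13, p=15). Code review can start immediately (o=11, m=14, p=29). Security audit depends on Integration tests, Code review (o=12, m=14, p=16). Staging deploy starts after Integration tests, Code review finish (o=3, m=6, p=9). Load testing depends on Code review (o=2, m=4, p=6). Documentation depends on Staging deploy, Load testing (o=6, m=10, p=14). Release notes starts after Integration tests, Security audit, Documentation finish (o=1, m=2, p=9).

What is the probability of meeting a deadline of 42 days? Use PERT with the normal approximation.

te_Integration tests = (11 + 4·13 + 15)/6 = 78/6 = 13; σ²_Integration tests = ((15−11)/6)² = 0.444
te_Code review = (11 + 4·14 + 29)/6 = 96/6 = 16; σ²_Code review = ((29−11)/6)² = 9.000
te_Security audit = (12 + 4·14 + 16)/6 = 84/6 = 14; σ²_Security audit = ((16−12)/6)² = 0.444
te_Staging deploy = (3 + 4·6 + 9)/6 = 36/6 = 6; σ²_Staging deploy = ((9−3)/6)² = 1.000
te_Load testing = (2 + 4·4 + 6)/6 = 24/6 = 4; σ²_Load testing = ((6−2)/6)² = 0.444
te_Documentation = (6 + 4·10 + 14)/6 = 60/6 = 10; σ²_Documentation = ((14−6)/6)² = 1.778
te_Release notes = (1 + 4·2 + 9)/6 = 18/6 = 3; σ²_Release notes = ((9−1)/6)² = 1.778

Forward pass:
ES_Integration tests = 0; EF_Integration tests = 13
ES_Code review = 0; EF_Code review = 16
ES_Security audit = max(EF_Integration tests=13, EF_Code review=16) = 16; EF_Security audit = 16+14 = 30
ES_Staging deploy = max(EF_Integration tests=13, EF_Code review=16) = 16; EF_Staging deploy = 16+6 = 22
ES_Load testing = 16; EF_Load testing = 16+4 = 20
ES_Documentation = max(EF_Staging deploy=22, EF_Load testing=20) = 22; EF_Documentation = 22+10 = 32
ES_Release notes = max(EF_Integration tests=13, EF_Security audit=30, EF_Documentation=32) = 32; EF_Release notes = 32+3 = 35
Expected project duration μ = 35 days. Critical path: Code review → Staging deploy → Documentation → Release notes.

Variance along critical path = 9.000 + 1.000 + 1.778 + 1.778 = 13.556; σ = √13.556 = 3.682 days.
Z = (42 − 35) / 3.682 = 1.901
P(T ≤ 42) = Φ(1.901) ≈ 0.971

0.971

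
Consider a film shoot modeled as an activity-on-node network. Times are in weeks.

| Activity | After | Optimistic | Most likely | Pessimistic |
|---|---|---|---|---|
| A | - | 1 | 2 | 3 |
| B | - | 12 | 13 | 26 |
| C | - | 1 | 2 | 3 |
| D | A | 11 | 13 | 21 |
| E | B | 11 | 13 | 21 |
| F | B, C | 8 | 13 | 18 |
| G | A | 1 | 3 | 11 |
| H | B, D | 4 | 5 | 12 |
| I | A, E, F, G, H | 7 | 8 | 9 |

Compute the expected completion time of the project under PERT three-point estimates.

37 weeks

te_A = (1 + 4·2 + 3)/6 = 12/6 = 2
te_B = (12 + 4·13 + 26)/6 = 90/6 = 15
te_C = (1 + 4·2 + 3)/6 = 12/6 = 2
te_D = (11 + 4·13 + 21)/6 = 84/6 = 14
te_E = (11 + 4·13 + 21)/6 = 84/6 = 14
te_F = (8 + 4·13 + 18)/6 = 78/6 = 13
te_G = (1 + 4·3 + 11)/6 = 24/6 = 4
te_H = (4 + 4·5 + 12)/6 = 36/6 = 6
te_I = (7 + 4·8 + 9)/6 = 48/6 = 8

Forward pass:
ES_A = 0; EF_A = 2
ES_B = 0; EF_B = 15
ES_C = 0; EF_C = 2
ES_D = 2; EF_D = 2+14 = 16
ES_E = 15; EF_E = 15+14 = 29
ES_F = max(EF_B=15, EF_C=2) = 15; EF_F = 15+13 = 28
ES_G = 2; EF_G = 2+4 = 6
ES_H = max(EF_B=15, EF_D=16) = 16; EF_H = 16+6 = 22
ES_I = max(EF_A=2, EF_E=29, EF_F=28, EF_G=6, EF_H=22) = 29; EF_I = 29+8 = 37
Expected project duration μ = 37 weeks. Critical path: B → E → I.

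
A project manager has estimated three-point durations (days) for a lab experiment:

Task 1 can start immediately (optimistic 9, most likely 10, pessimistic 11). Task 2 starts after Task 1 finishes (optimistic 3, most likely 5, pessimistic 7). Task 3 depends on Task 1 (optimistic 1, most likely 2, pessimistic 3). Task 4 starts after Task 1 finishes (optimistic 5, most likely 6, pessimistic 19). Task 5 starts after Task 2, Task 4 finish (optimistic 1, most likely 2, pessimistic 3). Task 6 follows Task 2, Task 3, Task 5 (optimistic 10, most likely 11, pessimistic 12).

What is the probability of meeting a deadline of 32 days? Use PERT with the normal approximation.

0.661

te_Task 1 = (9 + 4·10 + 11)/6 = 60/6 = 10; σ²_Task 1 = ((11−9)/6)² = 0.111
te_Task 2 = (3 + 4·5 + 7)/6 = 30/6 = 5; σ²_Task 2 = ((7−3)/6)² = 0.444
te_Task 3 = (1 + 4·2 + 3)/6 = 12/6 = 2; σ²_Task 3 = ((3−1)/6)² = 0.111
te_Task 4 = (5 + 4·6 + 19)/6 = 48/6 = 8; σ²_Task 4 = ((19−5)/6)² = 5.444
te_Task 5 = (1 + 4·2 + 3)/6 = 12/6 = 2; σ²_Task 5 = ((3−1)/6)² = 0.111
te_Task 6 = (10 + 4·11 + 12)/6 = 66/6 = 11; σ²_Task 6 = ((12−10)/6)² = 0.111

Forward pass:
ES_Task 1 = 0; EF_Task 1 = 10
ES_Task 2 = 10; EF_Task 2 = 10+5 = 15
ES_Task 3 = 10; EF_Task 3 = 10+2 = 12
ES_Task 4 = 10; EF_Task 4 = 10+8 = 18
ES_Task 5 = max(EF_Task 2=15, EF_Task 4=18) = 18; EF_Task 5 = 18+2 = 20
ES_Task 6 = max(EF_Task 2=15, EF_Task 3=12, EF_Task 5=20) = 20; EF_Task 6 = 20+11 = 31
Expected project duration μ = 31 days. Critical path: Task 1 → Task 4 → Task 5 → Task 6.

Variance along critical path = 0.111 + 5.444 + 0.111 + 0.111 = 5.778; σ = √5.778 = 2.404 days.
Z = (32 − 31) / 2.404 = 0.416
P(T ≤ 32) = Φ(0.416) ≈ 0.661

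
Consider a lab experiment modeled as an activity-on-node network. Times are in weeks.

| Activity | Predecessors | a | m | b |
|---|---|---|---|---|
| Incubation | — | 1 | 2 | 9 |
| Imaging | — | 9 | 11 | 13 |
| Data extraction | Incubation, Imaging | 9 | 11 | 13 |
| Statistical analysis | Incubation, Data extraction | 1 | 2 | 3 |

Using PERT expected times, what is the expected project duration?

24 weeks

te_Incubation = (1 + 4·2 + 9)/6 = 18/6 = 3
te_Imaging = (9 + 4·11 + 13)/6 = 66/6 = 11
te_Data extraction = (9 + 4·11 + 13)/6 = 66/6 = 11
te_Statistical analysis = (1 + 4·2 + 3)/6 = 12/6 = 2

Forward pass:
ES_Incubation = 0; EF_Incubation = 3
ES_Imaging = 0; EF_Imaging = 11
ES_Data extraction = max(EF_Incubation=3, EF_Imaging=11) = 11; EF_Data extraction = 11+11 = 22
ES_Statistical analysis = max(EF_Incubation=3, EF_Data extraction=22) = 22; EF_Statistical analysis = 22+2 = 24
Expected project duration μ = 24 weeks. Critical path: Imaging → Data extraction → Statistical analysis.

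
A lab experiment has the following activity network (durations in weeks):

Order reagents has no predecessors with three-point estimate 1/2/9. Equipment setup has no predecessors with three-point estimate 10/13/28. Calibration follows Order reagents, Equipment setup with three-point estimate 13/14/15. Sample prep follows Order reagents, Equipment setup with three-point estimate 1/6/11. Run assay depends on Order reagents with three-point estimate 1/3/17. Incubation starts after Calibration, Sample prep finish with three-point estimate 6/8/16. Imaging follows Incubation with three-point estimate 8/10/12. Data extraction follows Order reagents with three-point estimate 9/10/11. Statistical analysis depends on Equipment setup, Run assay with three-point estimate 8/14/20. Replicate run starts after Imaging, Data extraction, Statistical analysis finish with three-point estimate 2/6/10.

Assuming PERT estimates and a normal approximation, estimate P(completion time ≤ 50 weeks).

0.143

te_Order reagents = (1 + 4·2 + 9)/6 = 18/6 = 3; σ²_Order reagents = ((9−1)/6)² = 1.778
te_Equipment setup = (10 + 4·13 + 28)/6 = 90/6 = 15; σ²_Equipment setup = ((28−10)/6)² = 9.000
te_Calibration = (13 + 4·14 + 15)/6 = 84/6 = 14; σ²_Calibration = ((15−13)/6)² = 0.111
te_Sample prep = (1 + 4·6 + 11)/6 = 36/6 = 6; σ²_Sample prep = ((11−1)/6)² = 2.778
te_Run assay = (1 + 4·3 + 17)/6 = 30/6 = 5; σ²_Run assay = ((17−1)/6)² = 7.111
te_Incubation = (6 + 4·8 + 16)/6 = 54/6 = 9; σ²_Incubation = ((16−6)/6)² = 2.778
te_Imaging = (8 + 4·10 + 12)/6 = 60/6 = 10; σ²_Imaging = ((12−8)/6)² = 0.444
te_Data extraction = (9 + 4·10 + 11)/6 = 60/6 = 10; σ²_Data extraction = ((11−9)/6)² = 0.111
te_Statistical analysis = (8 + 4·14 + 20)/6 = 84/6 = 14; σ²_Statistical analysis = ((20−8)/6)² = 4.000
te_Replicate run = (2 + 4·6 + 10)/6 = 36/6 = 6; σ²_Replicate run = ((10−2)/6)² = 1.778

Forward pass:
ES_Order reagents = 0; EF_Order reagents = 3
ES_Equipment setup = 0; EF_Equipment setup = 15
ES_Calibration = max(EF_Order reagents=3, EF_Equipment setup=15) = 15; EF_Calibration = 15+14 = 29
ES_Sample prep = max(EF_Order reagents=3, EF_Equipment setup=15) = 15; EF_Sample prep = 15+6 = 21
ES_Run assay = 3; EF_Run assay = 3+5 = 8
ES_Incubation = max(EF_Calibration=29, EF_Sample prep=21) = 29; EF_Incubation = 29+9 = 38
ES_Imaging = 38; EF_Imaging = 38+10 = 48
ES_Data extraction = 3; EF_Data extraction = 3+10 = 13
ES_Statistical analysis = max(EF_Equipment setup=15, EF_Run assay=8) = 15; EF_Statistical analysis = 15+14 = 29
ES_Replicate run = max(EF_Imaging=48, EF_Data extraction=13, EF_Statistical analysis=29) = 48; EF_Replicate run = 48+6 = 54
Expected project duration μ = 54 weeks. Critical path: Equipment setup → Calibration → Incubation → Imaging → Replicate run.

Variance along critical path = 9.000 + 0.111 + 2.778 + 0.444 + 1.778 = 14.111; σ = √14.111 = 3.756 weeks.
Z = (50 − 54) / 3.756 = -1.065
P(T ≤ 50) = Φ(-1.065) ≈ 0.143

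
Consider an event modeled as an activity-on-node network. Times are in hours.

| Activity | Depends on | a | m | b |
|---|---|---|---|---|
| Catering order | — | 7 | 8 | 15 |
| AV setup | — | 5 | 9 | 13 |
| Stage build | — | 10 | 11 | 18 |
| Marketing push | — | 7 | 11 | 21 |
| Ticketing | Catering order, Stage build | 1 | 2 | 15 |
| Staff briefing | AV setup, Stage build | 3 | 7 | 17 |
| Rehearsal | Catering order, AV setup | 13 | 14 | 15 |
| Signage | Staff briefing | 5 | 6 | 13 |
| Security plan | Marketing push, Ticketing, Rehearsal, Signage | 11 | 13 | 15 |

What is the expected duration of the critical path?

te_Catering order = (7 + 4·8 + 15)/6 = 54/6 = 9
te_AV setup = (5 + 4·9 + 13)/6 = 54/6 = 9
te_Stage build = (10 + 4·11 + 18)/6 = 72/6 = 12
te_Marketing push = (7 + 4·11 + 21)/6 = 72/6 = 12
te_Ticketing = (1 + 4·2 + 15)/6 = 24/6 = 4
te_Staff briefing = (3 + 4·7 + 17)/6 = 48/6 = 8
te_Rehearsal = (13 + 4·14 + 15)/6 = 84/6 = 14
te_Signage = (5 + 4·6 + 13)/6 = 42/6 = 7
te_Security plan = (11 + 4·13 + 15)/6 = 78/6 = 13

Forward pass:
ES_Catering order = 0; EF_Catering order = 9
ES_AV setup = 0; EF_AV setup = 9
ES_Stage build = 0; EF_Stage build = 12
ES_Marketing push = 0; EF_Marketing push = 12
ES_Ticketing = max(EF_Catering order=9, EF_Stage build=12) = 12; EF_Ticketing = 12+4 = 16
ES_Staff briefing = max(EF_AV setup=9, EF_Stage build=12) = 12; EF_Staff briefing = 12+8 = 20
ES_Rehearsal = max(EF_Catering order=9, EF_AV setup=9) = 9; EF_Rehearsal = 9+14 = 23
ES_Signage = 20; EF_Signage = 20+7 = 27
ES_Security plan = max(EF_Marketing push=12, EF_Ticketing=16, EF_Rehearsal=23, EF_Signage=27) = 27; EF_Security plan = 27+13 = 40
Expected project duration μ = 40 hours. Critical path: Stage build → Staff briefing → Signage → Security plan.

40 hours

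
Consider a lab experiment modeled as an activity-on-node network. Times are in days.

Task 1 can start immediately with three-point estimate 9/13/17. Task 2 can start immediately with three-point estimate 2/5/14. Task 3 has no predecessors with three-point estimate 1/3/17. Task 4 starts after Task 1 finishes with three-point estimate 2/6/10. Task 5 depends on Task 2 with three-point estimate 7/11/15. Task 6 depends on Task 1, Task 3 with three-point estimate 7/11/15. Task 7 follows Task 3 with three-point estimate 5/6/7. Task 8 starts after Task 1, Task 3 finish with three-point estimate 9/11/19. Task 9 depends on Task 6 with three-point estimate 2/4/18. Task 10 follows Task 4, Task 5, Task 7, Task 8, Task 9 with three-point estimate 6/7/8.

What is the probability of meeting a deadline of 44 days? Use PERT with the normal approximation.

te_Task 1 = (9 + 4·13 + 17)/6 = 78/6 = 13; σ²_Task 1 = ((17−9)/6)² = 1.778
te_Task 2 = (2 + 4·5 + 14)/6 = 36/6 = 6; σ²_Task 2 = ((14−2)/6)² = 4.000
te_Task 3 = (1 + 4·3 + 17)/6 = 30/6 = 5; σ²_Task 3 = ((17−1)/6)² = 7.111
te_Task 4 = (2 + 4·6 + 10)/6 = 36/6 = 6; σ²_Task 4 = ((10−2)/6)² = 1.778
te_Task 5 = (7 + 4·11 + 15)/6 = 66/6 = 11; σ²_Task 5 = ((15−7)/6)² = 1.778
te_Task 6 = (7 + 4·11 + 15)/6 = 66/6 = 11; σ²_Task 6 = ((15−7)/6)² = 1.778
te_Task 7 = (5 + 4·6 + 7)/6 = 36/6 = 6; σ²_Task 7 = ((7−5)/6)² = 0.111
te_Task 8 = (9 + 4·11 + 19)/6 = 72/6 = 12; σ²_Task 8 = ((19−9)/6)² = 2.778
te_Task 9 = (2 + 4·4 + 18)/6 = 36/6 = 6; σ²_Task 9 = ((18−2)/6)² = 7.111
te_Task 10 = (6 + 4·7 + 8)/6 = 42/6 = 7; σ²_Task 10 = ((8−6)/6)² = 0.111

Forward pass:
ES_Task 1 = 0; EF_Task 1 = 13
ES_Task 2 = 0; EF_Task 2 = 6
ES_Task 3 = 0; EF_Task 3 = 5
ES_Task 4 = 13; EF_Task 4 = 13+6 = 19
ES_Task 5 = 6; EF_Task 5 = 6+11 = 17
ES_Task 6 = max(EF_Task 1=13, EF_Task 3=5) = 13; EF_Task 6 = 13+11 = 24
ES_Task 7 = 5; EF_Task 7 = 5+6 = 11
ES_Task 8 = max(EF_Task 1=13, EF_Task 3=5) = 13; EF_Task 8 = 13+12 = 25
ES_Task 9 = 24; EF_Task 9 = 24+6 = 30
ES_Task 10 = max(EF_Task 4=19, EF_Task 5=17, EF_Task 7=11, EF_Task 8=25, EF_Task 9=30) = 30; EF_Task 10 = 30+7 = 37
Expected project duration μ = 37 days. Critical path: Task 1 → Task 6 → Task 9 → Task 10.

Variance along critical path = 1.778 + 1.778 + 7.111 + 0.111 = 10.778; σ = √10.778 = 3.283 days.
Z = (44 − 37) / 3.283 = 2.132
P(T ≤ 44) = Φ(2.132) ≈ 0.984

0.984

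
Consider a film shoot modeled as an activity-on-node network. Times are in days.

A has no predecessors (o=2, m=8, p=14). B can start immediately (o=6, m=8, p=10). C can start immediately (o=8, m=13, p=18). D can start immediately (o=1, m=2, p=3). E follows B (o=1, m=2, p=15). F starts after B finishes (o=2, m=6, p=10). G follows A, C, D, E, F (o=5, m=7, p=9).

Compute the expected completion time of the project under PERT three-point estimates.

21 days

te_A = (2 + 4·8 + 14)/6 = 48/6 = 8
te_B = (6 + 4·8 + 10)/6 = 48/6 = 8
te_C = (8 + 4·13 + 18)/6 = 78/6 = 13
te_D = (1 + 4·2 + 3)/6 = 12/6 = 2
te_E = (1 + 4·2 + 15)/6 = 24/6 = 4
te_F = (2 + 4·6 + 10)/6 = 36/6 = 6
te_G = (5 + 4·7 + 9)/6 = 42/6 = 7

Forward pass:
ES_A = 0; EF_A = 8
ES_B = 0; EF_B = 8
ES_C = 0; EF_C = 13
ES_D = 0; EF_D = 2
ES_E = 8; EF_E = 8+4 = 12
ES_F = 8; EF_F = 8+6 = 14
ES_G = max(EF_A=8, EF_C=13, EF_D=2, EF_E=12, EF_F=14) = 14; EF_G = 14+7 = 21
Expected project duration μ = 21 days. Critical path: B → F → G.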